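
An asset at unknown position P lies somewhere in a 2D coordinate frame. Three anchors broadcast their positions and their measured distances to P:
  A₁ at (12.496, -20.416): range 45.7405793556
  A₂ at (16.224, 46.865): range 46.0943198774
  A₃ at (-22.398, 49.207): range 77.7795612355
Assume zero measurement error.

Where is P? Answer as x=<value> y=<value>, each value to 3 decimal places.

x=45.495 y=11.258

eq1: (x − 12.496)² + (y + 20.416)² = 45.7405793556²
eq2: (x − 16.224)² + (y − 46.865)² = 46.0943198774²
eq3: (x + 22.398)² + (y − 49.207)² = 77.7795612355²
eq3−eq2, eq3−eq1 (x²,y² cancel):
  77.244·x − 4.684·y = 3461.520969
  69.788·x − 139.246·y = 1607.423365
det = 77.244·-139.246 − -4.684·69.788 = -10429.031032
x = (3461.520969·-139.246 − -4.684·1607.423365) / -10429.031032 = 45.495480
y = (77.244·1607.423365 − 3461.520969·69.788) / -10429.031032 = 11.257883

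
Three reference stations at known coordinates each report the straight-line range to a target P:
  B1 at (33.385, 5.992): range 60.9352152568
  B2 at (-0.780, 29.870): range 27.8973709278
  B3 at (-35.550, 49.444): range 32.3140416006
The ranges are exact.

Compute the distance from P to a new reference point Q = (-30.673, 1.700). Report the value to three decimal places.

eq1: (x − 33.385)² + (y − 5.992)² = 60.9352152568²
eq2: (x + 0.780)² + (y − 29.870)² = 27.8973709278²
eq3: (x + 35.550)² + (y − 49.444)² = 32.3140416006²
eq2−eq1, eq2−eq3 (x²,y² cancel):
  68.330·x − 47.756·y = -2677.200165
  -69.540·x + 39.148·y = 2549.752356
det = 68.330·39.148 − -47.756·-69.540 = -645.969400
x = (-2677.200165·39.148 − -47.756·2549.752356) / -645.969400 = -26.253475
y = (68.330·2549.752356 − -2677.200165·-69.540) / -645.969400 = 18.496110
|P − Q| = √((-26.253475 − -30.673)² + (18.496110 − 1.700)²) = 17.367830

17.368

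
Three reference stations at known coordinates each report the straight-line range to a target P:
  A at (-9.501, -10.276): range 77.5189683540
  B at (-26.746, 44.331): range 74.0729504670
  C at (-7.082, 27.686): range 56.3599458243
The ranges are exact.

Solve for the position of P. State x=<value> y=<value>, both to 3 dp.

eq1: (x + 9.501)² + (y + 10.276)² = 77.5189683540²
eq2: (x + 26.746)² + (y − 44.331)² = 74.0729504670²
eq3: (x + 7.082)² + (y − 27.686)² = 56.3599458243²
eq1−eq2, eq1−eq3 (x²,y² cancel):
  -34.490·x + 109.214·y = 3007.109364
  4.838·x + 75.924·y = 3453.551104
det = -34.490·75.924 − 109.214·4.838 = -3146.996092
x = (3007.109364·75.924 − 109.214·3453.551104) / -3146.996092 = 47.303636
y = (-34.490·3453.551104 − 3007.109364·4.838) / -3146.996092 = 42.472685

x=47.304 y=42.473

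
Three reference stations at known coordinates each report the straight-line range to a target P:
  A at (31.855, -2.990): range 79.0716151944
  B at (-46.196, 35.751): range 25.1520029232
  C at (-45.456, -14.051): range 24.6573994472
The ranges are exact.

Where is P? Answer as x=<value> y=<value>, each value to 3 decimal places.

x=-46.040 y=10.599

eq1: (x − 31.855)² + (y + 2.990)² = 79.0716151944²
eq2: (x + 46.196)² + (y − 35.751)² = 25.1520029232²
eq3: (x + 45.456)² + (y + 14.051)² = 24.6573994472²
eq2−eq1, eq2−eq3 (x²,y² cancel):
  156.102·x − 77.482·y = -8008.220370
  1.480·x − 99.604·y = -1123.889976
det = 156.102·-99.604 − -77.482·1.480 = -15433.710248
x = (-8008.220370·-99.604 − -77.482·-1123.889976) / -15433.710248 = -46.040098
y = (156.102·-1123.889976 − -8008.220370·1.480) / -15433.710248 = 10.599480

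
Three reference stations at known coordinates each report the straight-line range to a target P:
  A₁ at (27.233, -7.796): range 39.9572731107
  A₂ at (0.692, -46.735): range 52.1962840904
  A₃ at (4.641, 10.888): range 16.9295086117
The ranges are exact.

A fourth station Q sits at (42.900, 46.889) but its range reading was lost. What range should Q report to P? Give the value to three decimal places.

eq1: (x − 27.233)² + (y + 7.796)² = 39.9572731107²
eq2: (x − 0.692)² + (y + 46.735)² = 52.1962840904²
eq3: (x − 4.641)² + (y − 10.888)² = 16.9295086117²
eq1−eq3, eq1−eq2 (x²,y² cancel):
  -45.184·x + 37.368·y = 647.648933
  -53.082·x − 77.878·y = 254.356786
det = -45.184·-77.878 − 37.368·-53.082 = 5502.407728
x = (647.648933·-77.878 − 37.368·254.356786) / 5502.407728 = -10.893851
y = (-45.184·254.356786 − 647.648933·-53.082) / 5502.407728 = 4.159205
|P − Q| = √((-10.893851 − 42.900)² + (4.159205 − 46.889)²) = 68.699445

68.699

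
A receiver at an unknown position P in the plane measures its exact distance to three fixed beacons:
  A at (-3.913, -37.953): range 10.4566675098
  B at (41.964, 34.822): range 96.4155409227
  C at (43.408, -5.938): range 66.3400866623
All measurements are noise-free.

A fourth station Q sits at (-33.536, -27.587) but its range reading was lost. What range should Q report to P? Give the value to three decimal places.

eq1: (x + 3.913)² + (y + 37.953)² = 10.4566675098²
eq2: (x − 41.964)² + (y − 34.822)² = 96.4155409227²
eq3: (x − 43.408)² + (y + 5.938)² = 66.3400866623²
eq3−eq1, eq3−eq2 (x²,y² cancel):
  -94.642·x − 64.030·y = 3827.892673
  -2.888·x + 81.520·y = -3840.914761
det = -94.642·81.520 − -64.030·-2.888 = -7900.134480
x = (3827.892673·81.520 − -64.030·-3840.914761) / -7900.134480 = -8.368976
y = (-94.642·-3840.914761 − 3827.892673·-2.888) / -7900.134480 = -47.412713
|P − Q| = √((-8.368976 − -33.536)² + (-47.412713 − -27.587)²) = 32.038071

32.038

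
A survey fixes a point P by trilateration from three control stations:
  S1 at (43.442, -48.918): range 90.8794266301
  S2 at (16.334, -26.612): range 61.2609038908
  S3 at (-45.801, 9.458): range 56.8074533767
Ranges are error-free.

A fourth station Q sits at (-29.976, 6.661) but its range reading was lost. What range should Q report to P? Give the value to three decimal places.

44.664

eq1: (x − 43.442)² + (y + 48.918)² = 90.8794266301²
eq2: (x − 16.334)² + (y + 26.612)² = 61.2609038908²
eq3: (x + 45.801)² + (y − 9.458)² = 56.8074533767²
eq3−eq2, eq3−eq1 (x²,y² cancel):
  124.270·x − 72.140·y = -1737.998851
  178.486·x − 116.752·y = -2938.990702
det = 124.270·-116.752 − -72.140·178.486 = -1632.791000
x = (-1737.998851·-116.752 − -72.140·-2938.990702) / -1632.791000 = 5.575697
y = (124.270·-2938.990702 − -1737.998851·178.486) / -1632.791000 = 33.696849
|P − Q| = √((5.575697 − -29.976)² + (33.696849 − 6.661)²) = 44.663859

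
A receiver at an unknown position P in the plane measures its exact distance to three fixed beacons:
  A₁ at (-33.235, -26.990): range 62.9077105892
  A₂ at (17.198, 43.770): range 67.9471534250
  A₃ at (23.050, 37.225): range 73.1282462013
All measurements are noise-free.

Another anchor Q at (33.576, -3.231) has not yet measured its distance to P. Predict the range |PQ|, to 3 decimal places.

91.341

eq1: (x + 33.235)² + (y + 26.990)² = 62.9077105892²
eq2: (x − 17.198)² + (y − 43.770)² = 67.9471534250²
eq3: (x − 23.050)² + (y − 37.225)² = 73.1282462013²
eq2−eq3, eq2−eq1 (x²,y² cancel):
  11.704·x − 13.090·y = -1025.505713
  -100.866·x − 141.520·y = 280.876828
det = 11.704·-141.520 − -13.090·-100.866 = -2976.686020
x = (-1025.505713·-141.520 − -13.090·280.876828) / -2976.686020 = -49.990575
y = (11.704·280.876828 − -1025.505713·-100.866) / -2976.686020 = 33.645227
|P − Q| = √((-49.990575 − 33.576)² + (33.645227 − -3.231)²) = 91.341275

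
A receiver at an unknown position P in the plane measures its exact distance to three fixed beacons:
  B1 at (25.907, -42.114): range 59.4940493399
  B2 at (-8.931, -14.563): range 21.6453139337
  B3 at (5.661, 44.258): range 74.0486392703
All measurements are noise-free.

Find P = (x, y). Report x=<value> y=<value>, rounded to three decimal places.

x=-29.649 y=-20.829

eq1: (x − 25.907)² + (y + 42.114)² = 59.4940493399²
eq2: (x + 8.931)² + (y + 14.563)² = 21.6453139337²
eq3: (x − 5.661)² + (y − 44.258)² = 74.0486392703²
eq1−eq3, eq1−eq2 (x²,y² cancel):
  -40.492·x + 172.744·y = -2397.603231
  -69.676·x + 55.102·y = 918.104377
det = -40.492·55.102 − 172.744·-69.676 = 9804.920760
x = (-2397.603231·55.102 − 172.744·918.104377) / 9804.920760 = -29.649373
y = (-40.492·918.104377 − -2397.603231·-69.676) / 9804.920760 = -20.829468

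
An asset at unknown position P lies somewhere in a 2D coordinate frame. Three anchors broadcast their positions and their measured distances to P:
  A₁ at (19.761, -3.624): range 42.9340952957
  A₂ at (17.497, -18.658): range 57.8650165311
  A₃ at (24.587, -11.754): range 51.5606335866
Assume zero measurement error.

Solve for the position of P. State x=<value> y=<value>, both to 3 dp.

eq1: (x − 19.761)² + (y + 3.624)² = 42.9340952957²
eq2: (x − 17.497)² + (y + 18.658)² = 57.8650165311²
eq3: (x − 24.587)² + (y + 11.754)² = 51.5606335866²
eq3−eq2, eq3−eq1 (x²,y² cancel):
  -14.180·x − 13.808·y = -778.272314
  -9.652·x + 16.260·y = 476.115809
det = -14.180·16.260 − -13.808·-9.652 = -363.841616
x = (-778.272314·16.260 − -13.808·476.115809) / -363.841616 = 16.711944
y = (-14.180·476.115809 − -778.272314·-9.652) / -363.841616 = 39.201691

x=16.712 y=39.202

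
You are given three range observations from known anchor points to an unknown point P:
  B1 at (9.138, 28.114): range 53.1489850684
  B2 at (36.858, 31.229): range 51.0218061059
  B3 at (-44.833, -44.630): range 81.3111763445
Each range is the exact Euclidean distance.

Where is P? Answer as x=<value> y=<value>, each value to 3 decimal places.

eq1: (x − 9.138)² + (y − 28.114)² = 53.1489850684²
eq2: (x − 36.858)² + (y − 31.229)² = 51.0218061059²
eq3: (x + 44.833)² + (y + 44.630)² = 81.3111763445²
eq1−eq2, eq1−eq3 (x²,y² cancel):
  55.440·x + 6.230·y = 1681.452480
  -107.942·x − 145.488·y = -658.758036
det = 55.440·-145.488 − 6.230·-107.942 = -7393.376060
x = (1681.452480·-145.488 − 6.230·-658.758036) / -7393.376060 = 32.532783
y = (55.440·-658.758036 − 1681.452480·-107.942) / -7393.376060 = -19.609147

x=32.533 y=-19.609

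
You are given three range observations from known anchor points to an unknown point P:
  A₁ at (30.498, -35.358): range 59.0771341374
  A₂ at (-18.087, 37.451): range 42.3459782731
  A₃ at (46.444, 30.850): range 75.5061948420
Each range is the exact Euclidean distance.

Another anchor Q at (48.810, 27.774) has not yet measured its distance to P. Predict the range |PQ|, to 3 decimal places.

eq1: (x − 30.498)² + (y + 35.358)² = 59.0771341374²
eq2: (x + 18.087)² + (y − 37.451)² = 42.3459782731²
eq3: (x − 46.444)² + (y − 30.850)² = 75.5061948420²
eq3−eq2, eq3−eq1 (x²,y² cancel):
  -129.062·x + 13.202·y = 2528.952918
  -31.892·x − 132.416·y = 1282.626214
det = -129.062·-132.416 − 13.202·-31.892 = 17510.911976
x = (2528.952918·-132.416 − 13.202·1282.626214) / 17510.911976 = -20.090733
y = (-129.062·1282.626214 − 2528.952918·-31.892) / 17510.911976 = -4.847545
|P − Q| = √((-20.090733 − 48.810)² + (-4.847545 − 27.774)²) = 76.233039

76.233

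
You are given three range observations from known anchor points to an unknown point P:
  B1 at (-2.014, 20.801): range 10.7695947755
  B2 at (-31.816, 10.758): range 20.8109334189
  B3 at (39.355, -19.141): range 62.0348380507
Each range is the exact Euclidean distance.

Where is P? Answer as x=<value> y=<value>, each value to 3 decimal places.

x=-11.701 y=16.095

eq1: (x + 2.014)² + (y − 20.801)² = 10.7695947755²
eq2: (x + 31.816)² + (y − 10.758)² = 20.8109334189²
eq3: (x − 39.355)² + (y + 19.141)² = 62.0348380507²
eq1−eq2, eq1−eq3 (x²,y² cancel):
  -59.604·x − 20.086·y = 374.143845
  82.738·x − 79.884·y = -2253.880851
det = -59.604·-79.884 − -20.086·82.738 = 6423.281404
x = (374.143845·-79.884 − -20.086·-2253.880851) / 6423.281404 = -11.701116
y = (-59.604·-2253.880851 − 374.143845·82.738) / 6423.281404 = 16.095263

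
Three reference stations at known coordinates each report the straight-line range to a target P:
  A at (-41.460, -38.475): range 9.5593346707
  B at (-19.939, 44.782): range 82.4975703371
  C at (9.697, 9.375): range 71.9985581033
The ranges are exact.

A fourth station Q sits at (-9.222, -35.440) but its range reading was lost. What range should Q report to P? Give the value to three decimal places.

39.785

eq1: (x + 41.460)² + (y + 38.475)² = 9.5593346707²
eq2: (x + 19.939)² + (y − 44.782)² = 82.4975703371²
eq3: (x − 9.697)² + (y − 9.375)² = 71.9985581033²
eq1−eq2, eq1−eq3 (x²,y² cancel):
  43.042·x + 166.514·y = -7510.734212
  102.314·x + 95.700·y = -8109.746281
det = 43.042·95.700 − 166.514·102.314 = -12917.593996
x = (-7510.734212·95.700 − 166.514·-8109.746281) / -12917.593996 = -48.895253
y = (43.042·-8109.746281 − -7510.734212·102.314) / -12917.593996 = -32.466848
|P − Q| = √((-48.895253 − -9.222)² + (-32.466848 − -35.440)²) = 39.784503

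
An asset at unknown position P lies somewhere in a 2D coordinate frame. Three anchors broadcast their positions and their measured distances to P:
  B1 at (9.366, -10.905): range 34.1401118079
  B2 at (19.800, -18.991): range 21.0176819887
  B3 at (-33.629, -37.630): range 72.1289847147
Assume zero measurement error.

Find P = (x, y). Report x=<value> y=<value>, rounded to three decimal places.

x=38.034 y=-29.444

eq1: (x − 9.366)² + (y + 10.905)² = 34.1401118079²
eq2: (x − 19.800)² + (y + 18.991)² = 21.0176819887²
eq3: (x + 33.629)² + (y + 37.630)² = 72.1289847147²
eq1−eq2, eq1−eq3 (x²,y² cancel):
  20.868·x − 16.172·y = 1269.861378
  -85.990·x − 53.450·y = -1696.757642
det = 20.868·-53.450 − -16.172·-85.990 = -2506.024880
x = (1269.861378·-53.450 − -16.172·-1696.757642) / -2506.024880 = 38.033962
y = (20.868·-1696.757642 − 1269.861378·-85.990) / -2506.024880 = -29.444018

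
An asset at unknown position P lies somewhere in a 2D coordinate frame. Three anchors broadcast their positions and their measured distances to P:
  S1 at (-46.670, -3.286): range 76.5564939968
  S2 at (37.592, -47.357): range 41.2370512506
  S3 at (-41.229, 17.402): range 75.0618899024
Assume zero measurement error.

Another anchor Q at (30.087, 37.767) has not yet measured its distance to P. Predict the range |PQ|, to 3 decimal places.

eq1: (x + 46.670)² + (y + 3.286)² = 76.5564939968²
eq2: (x − 37.592)² + (y + 47.357)² = 41.2370512506²
eq3: (x + 41.229)² + (y − 17.402)² = 75.0618899024²
eq3−eq2, eq3−eq1 (x²,y² cancel):
  157.642·x − 129.518·y = 5586.976788
  -10.882·x − 41.376·y = -40.382806
det = 157.642·-41.376 − -129.518·-10.882 = -7932.010268
x = (5586.976788·-41.376 − -129.518·-40.382806) / -7932.010268 = 29.802918
y = (157.642·-40.382806 − 5586.976788·-10.882) / -7932.010268 = -6.862252
|P − Q| = √((29.802918 − 30.087)² + (-6.862252 − 37.767)²) = 44.630156

44.630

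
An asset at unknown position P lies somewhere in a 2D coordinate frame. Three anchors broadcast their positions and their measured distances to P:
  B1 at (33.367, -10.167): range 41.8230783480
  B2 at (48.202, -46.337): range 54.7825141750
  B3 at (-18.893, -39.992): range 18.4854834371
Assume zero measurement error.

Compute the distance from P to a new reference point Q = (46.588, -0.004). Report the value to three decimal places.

eq1: (x − 33.367)² + (y + 10.167)² = 41.8230783480²
eq2: (x − 48.202)² + (y + 46.337)² = 54.7825141750²
eq3: (x + 18.893)² + (y + 39.992)² = 18.4854834371²
eq3−eq2, eq3−eq1 (x²,y² cancel):
  134.190·x − 12.690·y = -145.165901
  104.520·x + 59.650·y = -2147.037720
det = 134.190·59.650 − -12.690·104.520 = 9330.792300
x = (-145.165901·59.650 − -12.690·-2147.037720) / 9330.792300 = -3.848018
y = (134.190·-2147.037720 − -145.165901·104.520) / 9330.792300 = -29.251348
|P − Q| = √((-3.848018 − 46.588)² + (-29.251348 − -0.004)²) = 58.302652

58.303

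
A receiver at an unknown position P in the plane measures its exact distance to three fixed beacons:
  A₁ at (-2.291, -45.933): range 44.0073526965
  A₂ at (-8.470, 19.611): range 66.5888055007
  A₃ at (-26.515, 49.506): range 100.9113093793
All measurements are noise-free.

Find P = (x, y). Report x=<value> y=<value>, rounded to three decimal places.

eq1: (x + 2.291)² + (y + 45.933)² = 44.0073526965²
eq2: (x + 8.470)² + (y − 19.611)² = 66.5888055007²
eq3: (x + 26.515)² + (y − 49.506)² = 100.9113093793²
eq2−eq1, eq2−eq3 (x²,y² cancel):
  12.358·x − 131.088·y = 4156.178876
  -36.090·x + 59.790·y = -3051.466303
det = 12.358·59.790 − -131.088·-36.090 = -3992.081100
x = (4156.178876·59.790 − -131.088·-3051.466303) / -3992.081100 = 37.953307
y = (12.358·-3051.466303 − 4156.178876·-36.090) / -3992.081100 = -28.127303

x=37.953 y=-28.127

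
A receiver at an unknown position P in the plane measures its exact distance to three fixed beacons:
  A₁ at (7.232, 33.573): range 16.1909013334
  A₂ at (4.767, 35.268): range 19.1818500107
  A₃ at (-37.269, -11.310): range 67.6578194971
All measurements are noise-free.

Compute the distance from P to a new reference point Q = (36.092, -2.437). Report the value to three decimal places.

eq1: (x − 7.232)² + (y − 33.573)² = 16.1909013334²
eq2: (x − 4.767)² + (y − 35.268)² = 19.1818500107²
eq3: (x + 37.269)² + (y + 11.310)² = 67.6578194971²
eq3−eq2, eq3−eq1 (x²,y² cancel):
  84.072·x + 93.156·y = 3959.298821
  89.002·x + 89.766·y = 3977.988945
det = 84.072·89.766 − 93.156·89.002 = -744.263160
x = (3959.298821·89.766 − 93.156·3977.988945) / -744.263160 = 20.373332
y = (84.072·3977.988945 − 3959.298821·89.002) / -744.263160 = 24.115163
|P − Q| = √((20.373332 − 36.092)² + (24.115163 − -2.437)²) = 30.856018

30.856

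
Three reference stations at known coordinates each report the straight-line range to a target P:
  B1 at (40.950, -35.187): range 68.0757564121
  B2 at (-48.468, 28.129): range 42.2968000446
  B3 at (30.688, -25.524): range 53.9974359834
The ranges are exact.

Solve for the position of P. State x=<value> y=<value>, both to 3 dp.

eq1: (x − 40.950)² + (y + 35.187)² = 68.0757564121²
eq2: (x + 48.468)² + (y − 28.129)² = 42.2968000446²
eq3: (x − 30.688)² + (y + 25.524)² = 53.9974359834²
eq1−eq2, eq1−eq3 (x²,y² cancel):
  -178.836·x + 126.632·y = 3070.649513
  -20.524·x + 19.326·y = 396.785969
det = -178.836·19.326 − 126.632·-20.524 = -857.189368
x = (3070.649513·19.326 − 126.632·396.785969) / -857.189368 = -10.613258
y = (-178.836·396.785969 − 3070.649513·-20.524) / -857.189368 = 9.260037

x=-10.613 y=9.260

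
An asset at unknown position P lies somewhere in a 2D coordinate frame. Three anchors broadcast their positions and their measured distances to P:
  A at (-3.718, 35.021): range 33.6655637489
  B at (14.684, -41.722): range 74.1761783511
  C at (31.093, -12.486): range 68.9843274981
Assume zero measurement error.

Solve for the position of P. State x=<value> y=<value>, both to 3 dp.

x=-31.639 y=16.212

eq1: (x + 3.718)² + (y − 35.021)² = 33.6655637489²
eq2: (x − 14.684)² + (y + 41.722)² = 74.1761783511²
eq3: (x − 31.093)² + (y + 12.486)² = 68.9843274981²
eq2−eq1, eq2−eq3 (x²,y² cancel):
  -36.804·x + 153.486·y = 3652.684077
  32.818·x + 58.472·y = -90.402301
det = -36.804·58.472 − 153.486·32.818 = -7189.107036
x = (3652.684077·58.472 − 153.486·-90.402301) / -7189.107036 = -31.638871
y = (-36.804·-90.402301 − 3652.684077·32.818) / -7189.107036 = 16.211557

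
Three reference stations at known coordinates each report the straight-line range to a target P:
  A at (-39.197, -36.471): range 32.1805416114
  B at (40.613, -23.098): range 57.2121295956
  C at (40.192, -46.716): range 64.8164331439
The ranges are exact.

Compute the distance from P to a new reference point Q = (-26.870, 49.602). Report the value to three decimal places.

64.794

eq1: (x + 39.197)² + (y + 36.471)² = 32.1805416114²
eq2: (x − 40.613)² + (y + 23.098)² = 57.2121295956²
eq3: (x − 40.192)² + (y + 46.716)² = 64.8164331439²
eq3−eq1, eq3−eq2 (x²,y² cancel):
  -158.778·x + 20.490·y = 2234.339877
  0.842·x + 47.236·y = -686.905914
det = -158.778·47.236 − 20.490·0.842 = -7517.290188
x = (2234.339877·47.236 − 20.490·-686.905914) / -7517.290188 = -15.912114
y = (-158.778·-686.905914 − 2234.339877·0.842) / -7517.290188 = -14.258360
|P − Q| = √((-15.912114 − -26.870)² + (-14.258360 − 49.602)²) = 64.793679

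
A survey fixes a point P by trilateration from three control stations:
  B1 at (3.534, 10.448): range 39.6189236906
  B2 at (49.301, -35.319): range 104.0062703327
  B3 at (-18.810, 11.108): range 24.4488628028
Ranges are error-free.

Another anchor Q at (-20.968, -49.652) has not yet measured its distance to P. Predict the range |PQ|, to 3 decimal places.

83.472

eq1: (x − 3.534)² + (y − 10.448)² = 39.6189236906²
eq2: (x − 49.301)² + (y + 35.319)² = 104.0062703327²
eq3: (x + 18.810)² + (y − 11.108)² = 24.4488628028²
eq3−eq1, eq3−eq2 (x²,y² cancel):
  44.688·x − 1.320·y = -1327.466126
  136.222·x − 92.854·y = -7018.740778
det = 44.688·-92.854 − -1.320·136.222 = -3969.646512
x = (-1327.466126·-92.854 − -1.320·-7018.740778) / -3969.646512 = -28.716865
y = (44.688·-7018.740778 − -1327.466126·136.222) / -3969.646512 = 33.459754
|P − Q| = √((-28.716865 − -20.968)² + (33.459754 − -49.652)²) = 83.472203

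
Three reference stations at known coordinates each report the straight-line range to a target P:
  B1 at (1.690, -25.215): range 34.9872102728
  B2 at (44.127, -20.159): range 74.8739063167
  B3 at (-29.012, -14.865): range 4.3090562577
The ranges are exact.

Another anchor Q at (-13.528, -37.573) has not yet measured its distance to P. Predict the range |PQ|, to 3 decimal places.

eq1: (x − 1.690)² + (y + 25.215)² = 34.9872102728²
eq2: (x − 44.127)² + (y + 20.159)² = 74.8739063167²
eq3: (x + 29.012)² + (y + 14.865)² = 4.3090562577²
eq1−eq3, eq1−eq2 (x²,y² cancel):
  -61.404·x + 20.700·y = 1629.548961
  84.874·x + 10.112·y = -2667.071879
det = -61.404·10.112 − 20.700·84.874 = -2377.809048
x = (1629.548961·10.112 − 20.700·-2667.071879) / -2377.809048 = -30.148084
y = (-61.404·-2667.071879 − 1629.548961·84.874) / -2377.809048 = -10.708405
|P − Q| = √((-30.148084 − -13.528)² + (-10.708405 − -37.573)²) = 31.590088

31.590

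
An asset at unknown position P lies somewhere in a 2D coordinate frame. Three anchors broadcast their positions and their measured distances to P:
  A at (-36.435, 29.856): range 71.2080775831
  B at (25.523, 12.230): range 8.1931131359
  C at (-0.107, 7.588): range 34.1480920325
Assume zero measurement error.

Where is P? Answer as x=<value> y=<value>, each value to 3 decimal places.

eq1: (x + 36.435)² + (y − 29.856)² = 71.2080775831²
eq2: (x − 25.523)² + (y − 12.230)² = 8.1931131359²
eq3: (x + 0.107)² + (y − 7.588)² = 34.1480920325²
eq2−eq3, eq2−eq1 (x²,y² cancel):
  -51.260·x − 9.284·y = -1842.372323
  -123.916·x + 35.252·y = -3585.569678
det = -51.260·35.252 − -9.284·-123.916 = -2957.453664
x = (-1842.372323·35.252 − -9.284·-3585.569678) / -2957.453664 = 33.216324
y = (-51.260·-3585.569678 − -1842.372323·-123.916) / -2957.453664 = 15.047778

x=33.216 y=15.048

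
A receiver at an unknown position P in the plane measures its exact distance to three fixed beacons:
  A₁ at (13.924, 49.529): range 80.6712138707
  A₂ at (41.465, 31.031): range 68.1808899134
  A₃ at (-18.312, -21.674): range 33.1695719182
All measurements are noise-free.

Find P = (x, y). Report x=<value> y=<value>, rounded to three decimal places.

eq1: (x − 13.924)² + (y − 49.529)² = 80.6712138707²
eq2: (x − 41.465)² + (y − 31.031)² = 68.1808899134²
eq3: (x + 18.312)² + (y + 21.674)² = 33.1695719182²
eq1−eq2, eq1−eq3 (x²,y² cancel):
  55.082·x − 36.996·y = 1894.480567
  -64.472·x − 142.406·y = 3565.716249
det = 55.082·-142.406 − -36.996·-64.472 = -10229.213404
x = (1894.480567·-142.406 − -36.996·3565.716249) / -10229.213404 = 13.477885
y = (55.082·3565.716249 − 1894.480567·-64.472) / -10229.213404 = -31.140980

x=13.478 y=-31.141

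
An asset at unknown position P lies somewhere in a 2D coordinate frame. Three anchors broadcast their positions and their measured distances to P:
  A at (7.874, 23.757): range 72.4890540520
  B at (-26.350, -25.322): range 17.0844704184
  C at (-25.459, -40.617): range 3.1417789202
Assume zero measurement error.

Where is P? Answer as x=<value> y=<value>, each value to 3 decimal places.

x=-22.637 y=-41.998

eq1: (x − 7.874)² + (y − 23.757)² = 72.4890540520²
eq2: (x + 26.350)² + (y + 25.322)² = 17.0844704184²
eq3: (x + 25.459)² + (y + 40.617)² = 3.1417789202²
eq3−eq2, eq3−eq1 (x²,y² cancel):
  -1.782·x + 30.590·y = -1244.383541
  66.666·x + 128.748·y = -6916.298628
det = -1.782·128.748 − 30.590·66.666 = -2268.741876
x = (-1244.383541·128.748 − 30.590·-6916.298628) / -2268.741876 = -22.637076
y = (-1.782·-6916.298628 − -1244.383541·66.666) / -2268.741876 = -41.998130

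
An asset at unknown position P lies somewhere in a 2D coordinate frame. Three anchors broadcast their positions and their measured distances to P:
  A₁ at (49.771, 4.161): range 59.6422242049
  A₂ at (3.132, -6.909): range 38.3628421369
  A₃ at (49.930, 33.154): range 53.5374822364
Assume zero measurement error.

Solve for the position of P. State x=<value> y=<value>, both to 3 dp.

eq1: (x − 49.771)² + (y − 4.161)² = 59.6422242049²
eq2: (x − 3.132)² + (y + 6.909)² = 38.3628421369²
eq3: (x − 49.930)² + (y − 33.154)² = 53.5374822364²
eq1−eq2, eq1−eq3 (x²,y² cancel):
  -93.278·x − 22.140·y = -351.435406
  0.318·x + 57.986·y = 1788.659158
det = -93.278·57.986 − -22.140·0.318 = -5401.777588
x = (-351.435406·57.986 − -22.140·1788.659158) / -5401.777588 = -3.558566
y = (-93.278·1788.659158 − -351.435406·0.318) / -5401.777588 = 30.865912

x=-3.559 y=30.866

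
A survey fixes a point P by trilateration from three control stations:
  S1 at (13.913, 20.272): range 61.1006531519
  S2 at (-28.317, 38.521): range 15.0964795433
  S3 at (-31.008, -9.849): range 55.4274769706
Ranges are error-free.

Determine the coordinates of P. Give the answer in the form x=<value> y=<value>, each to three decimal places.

x=-42.207 y=44.435

eq1: (x − 13.913)² + (y − 20.272)² = 61.1006531519²
eq2: (x + 28.317)² + (y − 38.521)² = 15.0964795433²
eq3: (x + 31.008)² + (y + 9.849)² = 55.4274769706²
eq3−eq1, eq3−eq2 (x²,y² cancel):
  89.842·x + 60.242·y = -1115.057924
  5.382·x + 96.740·y = 4071.522574
det = 89.842·96.740 − 60.242·5.382 = 8367.092636
x = (-1115.057924·96.740 − 60.242·4071.522574) / 8367.092636 = -42.206700
y = (89.842·4071.522574 − -1115.057924·5.382) / 8367.092636 = 44.435384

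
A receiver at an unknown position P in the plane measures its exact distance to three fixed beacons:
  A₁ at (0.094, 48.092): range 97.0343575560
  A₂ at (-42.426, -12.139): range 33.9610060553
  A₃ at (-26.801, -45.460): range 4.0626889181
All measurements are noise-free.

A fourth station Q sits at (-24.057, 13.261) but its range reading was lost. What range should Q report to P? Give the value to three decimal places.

eq1: (x − 0.094)² + (y − 48.092)² = 97.0343575560²
eq2: (x + 42.426)² + (y + 12.139)² = 33.9610060553²
eq3: (x + 26.801)² + (y + 45.460)² = 4.0626889181²
eq2−eq3, eq2−eq1 (x²,y² cancel):
  31.250·x − 66.642·y = 1974.428895
  85.040·x + 120.462·y = -7896.788111
det = 31.250·120.462 − -66.642·85.040 = 9431.673180
x = (1974.428895·120.462 − -66.642·-7896.788111) / 9431.673180 = -30.579314
y = (31.250·-7896.788111 − 1974.428895·85.040) / 9431.673180 = -43.966755
|P − Q| = √((-30.579314 − -24.057)² + (-43.966755 − 13.261)²) = 57.598233

57.598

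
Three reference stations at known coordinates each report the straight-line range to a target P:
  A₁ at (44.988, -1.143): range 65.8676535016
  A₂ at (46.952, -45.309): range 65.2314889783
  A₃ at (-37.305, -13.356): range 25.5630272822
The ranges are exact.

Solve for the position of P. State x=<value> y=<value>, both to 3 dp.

x=-15.631 y=-26.909

eq1: (x − 44.988)² + (y + 1.143)² = 65.8676535016²
eq2: (x − 46.952)² + (y + 45.309)² = 65.2314889783²
eq3: (x + 37.305)² + (y + 13.356)² = 25.5630272822²
eq3−eq2, eq3−eq1 (x²,y² cancel):
  168.514·x − 63.906·y = -914.328766
  164.586·x + 24.426·y = -3229.898582
det = 168.514·24.426 − -63.906·164.586 = 14634.155880
x = (-914.328766·24.426 − -63.906·-3229.898582) / 14634.155880 = -15.630782
y = (168.514·-3229.898582 − -914.328766·164.586) / 14634.155880 = -26.909473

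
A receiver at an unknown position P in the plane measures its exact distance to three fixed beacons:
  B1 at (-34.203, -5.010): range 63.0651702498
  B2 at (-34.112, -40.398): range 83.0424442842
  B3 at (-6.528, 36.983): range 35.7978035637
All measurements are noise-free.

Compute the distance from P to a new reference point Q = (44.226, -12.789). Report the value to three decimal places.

37.284

eq1: (x + 34.203)² + (y + 5.010)² = 63.0651702498²
eq2: (x + 34.112)² + (y + 40.398)² = 83.0424442842²
eq3: (x + 6.528)² + (y − 36.983)² = 35.7978035637²
eq3−eq1, eq3−eq2 (x²,y² cancel):
  -55.350·x − 83.986·y = -2911.144723
  -55.168·x − 154.762·y = -4229.294938
det = -55.350·-154.762 − -83.986·-55.168 = 3932.737052
x = (-2911.144723·-154.762 − -83.986·-4229.294938) / 3932.737052 = 24.240882
y = (-55.350·-4229.294938 − -2911.144723·-55.168) / 3932.737052 = 18.686589
|P − Q| = √((24.240882 − 44.226)² + (18.686589 − -12.789)²) = 37.284282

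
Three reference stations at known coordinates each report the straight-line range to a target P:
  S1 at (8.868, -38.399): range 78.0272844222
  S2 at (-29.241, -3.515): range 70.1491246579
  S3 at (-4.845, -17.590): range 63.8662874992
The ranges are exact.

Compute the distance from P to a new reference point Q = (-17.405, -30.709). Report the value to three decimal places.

81.665

eq1: (x − 8.868)² + (y + 38.399)² = 78.0272844222²
eq2: (x + 29.241)² + (y + 3.515)² = 70.1491246579²
eq3: (x + 4.845)² + (y + 17.590)² = 63.8662874992²
eq3−eq2, eq3−eq1 (x²,y² cancel):
  -48.792·x + 28.150·y = -307.487830
  27.426·x − 41.618·y = -789.111935
det = -48.792·-41.618 − 28.150·27.426 = 1258.583556
x = (-307.487830·-41.618 − 28.150·-789.111935) / 1258.583556 = 27.817406
y = (-48.792·-789.111935 − -307.487830·27.426) / 1258.583556 = 37.292328
|P − Q| = √((27.817406 − -17.405)² + (37.292328 − -30.709)²) = 81.665455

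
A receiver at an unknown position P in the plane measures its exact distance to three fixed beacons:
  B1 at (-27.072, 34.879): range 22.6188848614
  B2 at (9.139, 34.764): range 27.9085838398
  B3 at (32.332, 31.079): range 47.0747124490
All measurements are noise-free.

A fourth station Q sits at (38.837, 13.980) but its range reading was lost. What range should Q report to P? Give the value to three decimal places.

eq1: (x + 27.072)² + (y − 34.879)² = 22.6188848614²
eq2: (x − 9.139)² + (y − 34.764)² = 27.9085838398²
eq3: (x − 32.332)² + (y − 31.079)² = 47.0747124490²
eq2−eq3, eq2−eq1 (x²,y² cancel):
  46.386·x − 7.370·y = -717.934052
  -72.422·x + 0.230·y = 924.655908
det = 46.386·0.230 − -7.370·-72.422 = -523.081360
x = (-717.934052·0.230 − -7.370·924.655908) / -523.081360 = -12.712342
y = (46.386·924.655908 − -717.934052·-72.422) / -523.081360 = 17.402897
|P − Q| = √((-12.712342 − 38.837)² + (17.402897 − 13.980)²) = 51.662858

51.663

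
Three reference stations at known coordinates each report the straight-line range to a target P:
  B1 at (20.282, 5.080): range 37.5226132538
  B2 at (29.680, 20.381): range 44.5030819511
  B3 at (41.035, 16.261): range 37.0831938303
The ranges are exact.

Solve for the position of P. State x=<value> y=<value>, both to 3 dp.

x=48.054 y=-20.152

eq1: (x − 20.282)² + (y − 5.080)² = 37.5226132538²
eq2: (x − 29.680)² + (y − 20.381)² = 44.5030819511²
eq3: (x − 41.035)² + (y − 16.261)² = 37.0831938303²
eq2−eq1, eq2−eq3 (x²,y² cancel):
  -18.796·x − 30.602·y = -286.543839
  22.710·x − 8.240·y = 1257.364823
det = -18.796·-8.240 − -30.602·22.710 = 849.850460
x = (-286.543839·-8.240 − -30.602·1257.364823) / 849.850460 = 48.054336
y = (-18.796·1257.364823 − -286.543839·22.710) / 849.850460 = -20.151803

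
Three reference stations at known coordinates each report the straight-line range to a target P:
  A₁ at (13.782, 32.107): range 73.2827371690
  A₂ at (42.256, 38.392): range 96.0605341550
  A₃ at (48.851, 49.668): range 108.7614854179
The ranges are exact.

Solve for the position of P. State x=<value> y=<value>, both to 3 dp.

eq1: (x − 13.782)² + (y − 32.107)² = 73.2827371690²
eq2: (x − 42.256)² + (y − 38.392)² = 96.0605341550²
eq3: (x − 48.851)² + (y − 49.668)² = 108.7614854179²
eq1−eq2, eq1−eq3 (x²,y² cancel):
  56.948·x + 12.570·y = -1818.554428
  70.138·x + 35.122·y = -2826.173691
det = 56.948·35.122 − 12.570·70.138 = 1118.492996
x = (-1818.554428·35.122 − 12.570·-2826.173691) / 1118.492996 = -25.343266
y = (56.948·-2826.173691 − -1818.554428·70.138) / 1118.492996 = -29.857289

x=-25.343 y=-29.857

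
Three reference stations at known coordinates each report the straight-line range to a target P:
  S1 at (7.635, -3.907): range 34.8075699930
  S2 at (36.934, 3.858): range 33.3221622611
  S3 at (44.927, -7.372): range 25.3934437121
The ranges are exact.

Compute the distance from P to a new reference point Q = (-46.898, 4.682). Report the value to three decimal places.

eq1: (x − 7.635)² + (y + 3.907)² = 34.8075699930²
eq2: (x − 36.934)² + (y − 3.858)² = 33.3221622611²
eq3: (x − 44.927)² + (y + 7.372)² = 25.3934437121²
eq2−eq3, eq2−eq1 (x²,y² cancel):
  15.986·x − 22.460·y = 1159.316707
  -58.598·x − 15.530·y = -1406.647077
det = 15.986·-15.530 − -22.460·-58.598 = -1564.373660
x = (1159.316707·-15.530 − -22.460·-1406.647077) / -1564.373660 = 31.704370
y = (15.986·-1406.647077 − 1159.316707·-58.598) / -1564.373660 = -29.051231
|P − Q| = √((31.704370 − -46.898)² + (-29.051231 − 4.682)²) = 85.535159

85.535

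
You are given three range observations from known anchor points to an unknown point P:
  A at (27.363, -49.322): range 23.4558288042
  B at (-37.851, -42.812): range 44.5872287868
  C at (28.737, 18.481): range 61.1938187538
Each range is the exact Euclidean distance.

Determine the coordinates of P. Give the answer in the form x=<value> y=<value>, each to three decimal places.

x=6.531 y=-38.542

eq1: (x − 27.363)² + (y + 49.322)² = 23.4558288042²
eq2: (x + 37.851)² + (y + 42.812)² = 44.5872287868²
eq3: (x − 28.737)² + (y − 18.481)² = 61.1938187538²
eq3−eq1, eq3−eq2 (x²,y² cancel):
  -2.748·x − 135.606·y = 5208.538472
  -133.176·x − 122.586·y = 3854.865498
det = -2.748·-122.586 − -135.606·-133.176 = -17722.598328
x = (5208.538472·-122.586 − -135.606·3854.865498) / -17722.598328 = 6.531266
y = (-2.748·3854.865498 − 5208.538472·-133.176) / -17722.598328 = -38.541705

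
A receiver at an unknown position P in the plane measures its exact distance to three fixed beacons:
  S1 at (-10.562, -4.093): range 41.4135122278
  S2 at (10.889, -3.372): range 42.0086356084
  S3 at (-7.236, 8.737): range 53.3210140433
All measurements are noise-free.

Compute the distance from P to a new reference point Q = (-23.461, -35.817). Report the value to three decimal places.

25.201

eq1: (x + 10.562)² + (y + 4.093)² = 41.4135122278²
eq2: (x − 10.889)² + (y + 3.372)² = 42.0086356084²
eq3: (x + 7.236)² + (y − 8.737)² = 53.3210140433²
eq1−eq2, eq1−eq3 (x²,y² cancel):
  42.902·x + 1.442·y = -48.014259
  6.652·x + 25.660·y = -1127.665172
det = 42.902·25.660 − 1.442·6.652 = 1091.273136
x = (-48.014259·25.660 − 1.442·-1127.665172) / 1091.273136 = 0.361090
y = (42.902·-1127.665172 − -48.014259·6.652) / 1091.273136 = -44.040029
|P − Q| = √((0.361090 − -23.461)² + (-44.040029 − -35.817)²) = 25.201392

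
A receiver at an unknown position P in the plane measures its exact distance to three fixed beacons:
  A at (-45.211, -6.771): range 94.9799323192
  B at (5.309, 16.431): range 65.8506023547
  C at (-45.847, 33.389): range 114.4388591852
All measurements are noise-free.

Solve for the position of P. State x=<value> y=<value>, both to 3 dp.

eq1: (x + 45.211)² + (y + 6.771)² = 94.9799323192²
eq2: (x − 5.309)² + (y − 16.431)² = 65.8506023547²
eq3: (x + 45.847)² + (y − 33.389)² = 114.4388591852²
eq1−eq2, eq1−eq3 (x²,y² cancel):
  101.040·x + 46.404·y = 2893.167993
  -1.272·x + 80.320·y = -2948.173180
det = 101.040·80.320 − 46.404·-1.272 = 8174.558688
x = (2893.167993·80.320 − 46.404·-2948.173180) / 8174.558688 = 45.162839
y = (101.040·-2948.173180 − 2893.167993·-1.272) / 8174.558688 = -35.990115

x=45.163 y=-35.990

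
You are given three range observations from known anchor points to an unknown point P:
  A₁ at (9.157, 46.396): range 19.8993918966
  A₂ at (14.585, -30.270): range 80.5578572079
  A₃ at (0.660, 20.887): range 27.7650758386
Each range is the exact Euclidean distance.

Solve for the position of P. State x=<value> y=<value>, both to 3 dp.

eq1: (x − 9.157)² + (y − 46.396)² = 19.8993918966²
eq2: (x − 14.585)² + (y + 30.270)² = 80.5578572079²
eq3: (x − 0.660)² + (y − 20.887)² = 27.7650758386²
eq3−eq2, eq3−eq1 (x²,y² cancel):
  27.850·x − 102.314·y = -5026.376166
  16.994·x + 51.018·y = 2174.650734
det = 27.850·51.018 − -102.314·16.994 = 3159.575416
x = (-5026.376166·51.018 − -102.314·2174.650734) / 3159.575416 = -10.741457
y = (27.850·2174.650734 − -5026.376166·16.994) / 3159.575416 = 46.203126

x=-10.741 y=46.203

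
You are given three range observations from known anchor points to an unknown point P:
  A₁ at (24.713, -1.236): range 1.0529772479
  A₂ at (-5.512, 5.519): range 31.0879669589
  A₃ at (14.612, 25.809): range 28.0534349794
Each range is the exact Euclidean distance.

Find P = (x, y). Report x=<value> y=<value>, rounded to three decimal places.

eq1: (x − 24.713)² + (y + 1.236)² = 1.0529772479²
eq2: (x + 5.512)² + (y − 5.519)² = 31.0879669589²
eq3: (x − 14.612)² + (y − 25.809)² = 28.0534349794²
eq3−eq2, eq3−eq1 (x²,y² cancel):
  -40.248·x − 40.580·y = -998.239995
  20.202·x − 54.090·y = 518.531493
det = -40.248·-54.090 − -40.580·20.202 = 2996.811480
x = (-998.239995·-54.090 − -40.580·518.531493) / 2996.811480 = 25.038882
y = (-40.248·518.531493 − -998.239995·20.202) / 2996.811480 = -0.234720

x=25.039 y=-0.235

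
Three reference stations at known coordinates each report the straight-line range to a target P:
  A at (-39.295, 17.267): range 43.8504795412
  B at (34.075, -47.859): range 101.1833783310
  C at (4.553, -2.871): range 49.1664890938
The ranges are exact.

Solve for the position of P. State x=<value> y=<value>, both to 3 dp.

eq1: (x + 39.295)² + (y − 17.267)² = 43.8504795412²
eq2: (x − 34.075)² + (y + 47.859)² = 101.1833783310²
eq3: (x − 4.553)² + (y + 2.871)² = 49.1664890938²
eq3−eq2, eq3−eq1 (x²,y² cancel):
  59.044·x − 89.976·y = -4398.115345
  -87.696·x + 40.276·y = 2307.752958
det = 59.044·40.276 − -89.976·-87.696 = -5512.479152
x = (-4398.115345·40.276 − -89.976·2307.752958) / -5512.479152 = -5.533606
y = (59.044·2307.752958 − -4398.115345·-87.696) / -5512.479152 = 45.249724

x=-5.534 y=45.250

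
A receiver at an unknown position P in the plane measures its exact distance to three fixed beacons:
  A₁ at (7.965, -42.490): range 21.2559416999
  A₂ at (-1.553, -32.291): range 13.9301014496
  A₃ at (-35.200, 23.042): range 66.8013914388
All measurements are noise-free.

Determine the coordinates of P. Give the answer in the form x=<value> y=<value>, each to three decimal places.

eq1: (x − 7.965)² + (y + 42.490)² = 21.2559416999²
eq2: (x + 1.553)² + (y + 32.291)² = 13.9301014496²
eq3: (x + 35.200)² + (y − 23.042)² = 66.8013914388²
eq3−eq2, eq3−eq1 (x²,y² cancel):
  67.294·x − 110.666·y = 3543.524898
  86.330·x − 131.064·y = 4109.478402
det = 67.294·-131.064 − -110.666·86.330 = 733.974964
x = (3543.524898·-131.064 − -110.666·4109.478402) / 733.974964 = -13.146239
y = (67.294·4109.478402 − 3543.524898·86.330) / 733.974964 = -40.013987

x=-13.146 y=-40.014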